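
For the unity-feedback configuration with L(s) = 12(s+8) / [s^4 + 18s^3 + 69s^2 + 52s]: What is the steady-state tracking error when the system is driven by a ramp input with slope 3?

Lowest-order denominator term is 52s, so the open loop has 1 pole at the origin → type 1 system.
K_v = lim_{s→0} s·L(s) = 12·8 / 52 = 24/13.
e_ss = 3/K_v = 3/(24/13) = 1.625.

1.625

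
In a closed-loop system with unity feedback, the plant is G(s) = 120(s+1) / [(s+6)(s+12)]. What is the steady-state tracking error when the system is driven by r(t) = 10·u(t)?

3.75

G(s) has no factors of s in the denominator, so the system is type 0.
K_p = lim_{s→0} G(s) = 120·1 / (6·12) = 5/3.
e_ss = 10/(1 + K_p) = 10/(8/3) = 3.75.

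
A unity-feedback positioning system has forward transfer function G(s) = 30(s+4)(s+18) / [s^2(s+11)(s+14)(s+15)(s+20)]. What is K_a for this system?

18/385

Two free integrators in G(s): this is a type 2 system.
K_a = lim_{s→0} s^2·G(s) = 30·4·18 / (11·14·15·20) = 18/385.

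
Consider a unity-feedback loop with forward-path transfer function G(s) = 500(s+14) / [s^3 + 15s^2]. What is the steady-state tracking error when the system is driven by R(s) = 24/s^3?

9/175

Lowest-order denominator term is 15s^2, so the open loop has 2 poles at the origin → type 2 system.
K_a = lim_{s→0} s^2·G(s) = 500·14 / 15 = 1400/3.
r(t) = 12t^2 gives R(s) = 24/s^3.
e_ss = 24/K_a = 24/(1400/3) = 9/175.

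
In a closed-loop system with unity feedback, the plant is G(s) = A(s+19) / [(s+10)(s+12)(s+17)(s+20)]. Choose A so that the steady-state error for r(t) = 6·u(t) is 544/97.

The open loop has no poles at the origin → type 0 system.
K_p = lim_{s→0} G(s) = A·19 / (10·12·17·20) = (19/40800)·A.
e_ss = 6/(1 + K_p) = 544/97 ⇒ 1 + (19/40800)·A = 291/272 ⇒ A = 150.

150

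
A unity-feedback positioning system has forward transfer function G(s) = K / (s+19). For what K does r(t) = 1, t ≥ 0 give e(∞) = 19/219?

200

No free integrators in G(s): this is a type 0 system.
K_p = lim_{s→0} G(s) = K / (19) = (1/19)·K.
e_ss = 1/(1 + K_p) = 19/219 ⇒ 1 + (1/19)·K = 219/19 ⇒ K = 200.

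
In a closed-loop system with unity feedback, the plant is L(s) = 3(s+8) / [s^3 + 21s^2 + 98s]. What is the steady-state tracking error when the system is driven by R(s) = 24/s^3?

infinity

The denominator has no term below 98s — 1 pole at s=0, type 1.
For a type-1 system K_a = 0, so e_ss to a parabolic input is unbounded.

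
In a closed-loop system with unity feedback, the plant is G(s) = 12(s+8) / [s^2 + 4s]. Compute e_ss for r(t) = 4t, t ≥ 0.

1/6

The denominator has no term below 4s — 1 pole at s=0, type 1.
K_v = lim_{s→0} s·G(s) = 12·8 / 4 = 24.
e_ss = 4/K_v = 4/24 = 1/6.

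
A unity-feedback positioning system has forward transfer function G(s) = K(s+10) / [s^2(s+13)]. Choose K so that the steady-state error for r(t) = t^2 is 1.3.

2

Two free integrators in G(s): this is a type 2 system.
K_a = lim_{s→0} s^2·G(s) = K·10 / (13) = (10/13)·K.
e_ss = 2/K_a = 1.3 ⇒ K_a = 20/13 ⇒ K = (20/13)/(10/13) = 2.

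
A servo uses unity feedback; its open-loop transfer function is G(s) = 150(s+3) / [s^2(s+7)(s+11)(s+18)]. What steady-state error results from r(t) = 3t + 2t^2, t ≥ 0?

12.32

Two free integrators in G(s): this is a type 2 system. By superposition:
  • 3t: tracked with zero error.
  • 2t^2: e_ss = 4/K_a with K_a=25/77 → 12.32.
Total e_ss = 12.32.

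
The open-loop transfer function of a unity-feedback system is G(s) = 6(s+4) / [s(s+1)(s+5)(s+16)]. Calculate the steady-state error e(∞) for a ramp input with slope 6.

G(s) has one factor of s in the denominator, so the system is type 1.
K_v = lim_{s→0} s·G(s) = 6·4 / (1·5·16) = 0.3.
e_ss = 6/K_v = 6/0.3 = 20.

20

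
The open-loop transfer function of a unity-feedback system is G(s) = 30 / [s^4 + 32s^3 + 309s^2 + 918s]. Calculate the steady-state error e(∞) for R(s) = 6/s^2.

Lowest-order denominator term is 918s, so the open loop has 1 pole at the origin → type 1 system.
K_v = lim_{s→0} s·G(s) = 30 / 918 = 5/153.
e_ss = 6/K_v = 6/(5/153) = 183.6.

183.6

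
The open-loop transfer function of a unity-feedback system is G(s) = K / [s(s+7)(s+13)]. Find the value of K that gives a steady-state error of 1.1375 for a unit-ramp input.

80

System type = 1 (one pole at s=0).
K_v = lim_{s→0} s·G(s) = K / (7·13) = (1/91)·K.
e_ss = 1/K_v = 1.1375 ⇒ K_v = 80/91 ⇒ K = (80/91)/(1/91) = 80.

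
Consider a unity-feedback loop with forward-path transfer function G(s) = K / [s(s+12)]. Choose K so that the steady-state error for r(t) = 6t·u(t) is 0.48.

150

G(s) has one factor of s in the denominator, so the system is type 1.
K_v = lim_{s→0} s·G(s) = K / (12) = (1/12)·K.
e_ss = 6/K_v = 0.48 ⇒ K_v = 12.5 ⇒ K = 12.5/(1/12) = 150.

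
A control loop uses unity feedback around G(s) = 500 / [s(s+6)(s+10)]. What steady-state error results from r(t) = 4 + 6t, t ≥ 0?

0.72

System type = 1 (one pole at s=0). Treating each term separately:
  • 4: tracked with zero error.
  • 6t: e_ss = 6/K_v with K_v=25/3 → 0.72.
Total e_ss = 0.72.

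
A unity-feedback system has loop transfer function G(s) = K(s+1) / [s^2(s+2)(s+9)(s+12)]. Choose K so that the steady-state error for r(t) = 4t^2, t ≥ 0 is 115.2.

System type = 2 (two poles at s=0).
K_a = lim_{s→0} s^2·G(s) = K·1 / (2·9·12) = (1/216)·K.
e_ss = 8/K_a = 115.2 ⇒ K_a = 5/72 ⇒ K = (5/72)/(1/216) = 15.

15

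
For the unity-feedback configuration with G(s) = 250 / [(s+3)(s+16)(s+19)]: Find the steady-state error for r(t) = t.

infinity

No free integrators in G(s): this is a type 0 system.
K_v = lim_{s→0} s·G(s) = 0; the steady-state error to this ramp input grows without bound.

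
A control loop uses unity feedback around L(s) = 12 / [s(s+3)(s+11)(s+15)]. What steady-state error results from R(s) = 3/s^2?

The open loop has one pole at the origin → type 1 system.
K_v = lim_{s→0} s·L(s) = 12 / (3·11·15) = 4/165.
e_ss = 3/K_v = 3/(4/165) = 123.75.

123.75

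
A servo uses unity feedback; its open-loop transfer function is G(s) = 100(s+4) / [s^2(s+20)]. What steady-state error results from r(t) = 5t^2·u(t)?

Two free integrators in G(s): this is a type 2 system.
K_a = lim_{s→0} s^2·G(s) = 100·4 / (20) = 20.
r(t) = 5t^2 gives R(s) = 10/s^3.
e_ss = 10/K_a = 10/20 = 0.5.

0.5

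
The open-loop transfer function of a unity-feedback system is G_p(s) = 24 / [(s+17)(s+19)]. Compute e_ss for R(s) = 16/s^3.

The open loop has no poles at the origin → type 0 system.
K_a = lim_{s→0} s^2·G_p(s) = 0; the steady-state error to this parabolic input grows without bound.

infinity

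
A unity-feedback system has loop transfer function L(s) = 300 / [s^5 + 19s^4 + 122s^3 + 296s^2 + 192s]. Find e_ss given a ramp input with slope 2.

The denominator has no term below 192s — 1 pole at s=0, type 1.
K_v = lim_{s→0} s·L(s) = 300 / 192 = 1.5625.
e_ss = 2/K_v = 2/1.5625 = 1.28.

1.28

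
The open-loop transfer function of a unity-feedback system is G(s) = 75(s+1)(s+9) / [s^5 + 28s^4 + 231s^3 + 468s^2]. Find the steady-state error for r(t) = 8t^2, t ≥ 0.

Lowest-order denominator term is 468s^2, so the open loop has 2 poles at the origin → type 2 system.
K_a = lim_{s→0} s^2·G(s) = 75·1·9 / 468 = 75/52.
r(t) = 8t^2 gives R(s) = 16/s^3.
e_ss = 16/K_a = 16/(75/52) = 832/75.

832/75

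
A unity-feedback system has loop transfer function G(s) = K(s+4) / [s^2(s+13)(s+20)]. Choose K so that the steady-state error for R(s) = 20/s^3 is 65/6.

The open loop has two poles at the origin → type 2 system.
K_a = lim_{s→0} s^2·G(s) = K·4 / (13·20) = (1/65)·K.
e_ss = 20/K_a = 65/6 ⇒ K_a = 24/13 ⇒ K = (24/13)/(1/65) = 120.

120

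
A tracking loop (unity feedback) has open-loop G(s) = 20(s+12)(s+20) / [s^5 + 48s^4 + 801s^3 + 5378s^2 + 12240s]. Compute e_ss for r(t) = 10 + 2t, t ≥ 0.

5.1

Lowest-order denominator term is 12240s, so the open loop has 1 pole at the origin → type 1 system. Taking each input component in turn:
  • 10: tracked with zero error.
  • 2t: e_ss = 2/K_v with K_v=20/51 → 5.1.
Total e_ss = 5.1.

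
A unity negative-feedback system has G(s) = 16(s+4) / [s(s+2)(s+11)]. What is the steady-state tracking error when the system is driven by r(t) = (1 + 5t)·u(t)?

System type = 1 (one pole at s=0). Treating each term separately:
  • 1: tracked with zero error.
  • 5t: e_ss = 5/K_v with K_v=32/11 → 55/32.
Total e_ss = 55/32.

55/32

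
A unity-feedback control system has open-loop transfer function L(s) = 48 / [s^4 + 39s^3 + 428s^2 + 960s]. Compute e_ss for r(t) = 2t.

40

Factoring s from the denominator leaves a polynomial with constant term 960, so the system is type 1.
K_v = lim_{s→0} s·L(s) = 48 / 960 = 0.05.
e_ss = 2/K_v = 2/0.05 = 40.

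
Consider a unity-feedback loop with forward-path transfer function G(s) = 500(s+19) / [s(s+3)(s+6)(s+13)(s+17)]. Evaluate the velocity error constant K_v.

System type = 1 (one pole at s=0).
K_v = lim_{s→0} s·G(s) = 500·19 / (3·6·13·17) = 4750/1989.

4750/1989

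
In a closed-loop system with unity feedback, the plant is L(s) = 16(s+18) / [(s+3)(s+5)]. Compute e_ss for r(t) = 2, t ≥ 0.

System type = 0 (no poles at s=0).
K_p = lim_{s→0} L(s) = 16·18 / (3·5) = 19.2.
e_ss = 2/(1 + K_p) = 2/20.2 = 10/101.

10/101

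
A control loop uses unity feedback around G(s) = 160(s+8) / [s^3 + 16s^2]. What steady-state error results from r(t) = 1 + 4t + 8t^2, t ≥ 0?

0.2

Factoring s^2 from the denominator leaves a polynomial with constant term 16, so the system is type 2. Taking each input component in turn:
  • 1: tracked with zero error.
  • 4t: tracked with zero error.
  • 8t^2: e_ss = 16/K_a with K_a=80 → 0.2.
Total e_ss = 0.2.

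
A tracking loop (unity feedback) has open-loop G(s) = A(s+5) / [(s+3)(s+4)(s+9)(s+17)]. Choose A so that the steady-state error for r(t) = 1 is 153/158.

12

The open loop has no poles at the origin → type 0 system.
K_p = lim_{s→0} G(s) = A·5 / (3·4·9·17) = (5/1836)·A.
e_ss = 1/(1 + K_p) = 153/158 ⇒ 1 + (5/1836)·A = 158/153 ⇒ A = 12.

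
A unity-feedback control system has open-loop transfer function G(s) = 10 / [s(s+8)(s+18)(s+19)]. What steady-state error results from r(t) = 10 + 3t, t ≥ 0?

The open loop has one pole at the origin → type 1 system. Treating each term separately:
  • 10: tracked with zero error.
  • 3t: e_ss = 3/K_v with K_v=5/1368 → 820.8.
Total e_ss = 820.8.

820.8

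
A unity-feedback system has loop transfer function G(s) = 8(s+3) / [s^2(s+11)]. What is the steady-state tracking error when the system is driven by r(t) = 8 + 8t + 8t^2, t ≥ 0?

22/3

System type = 2 (two poles at s=0). Treating each term separately:
  • 8: tracked with zero error.
  • 8t: tracked with zero error.
  • 8t^2: e_ss = 16/K_a with K_a=24/11 → 22/3.
Total e_ss = 22/3.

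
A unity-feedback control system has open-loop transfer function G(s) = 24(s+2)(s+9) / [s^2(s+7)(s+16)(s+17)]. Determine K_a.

27/119

The open loop has two poles at the origin → type 2 system.
K_a = lim_{s→0} s^2·G(s) = 24·2·9 / (7·16·17) = 27/119.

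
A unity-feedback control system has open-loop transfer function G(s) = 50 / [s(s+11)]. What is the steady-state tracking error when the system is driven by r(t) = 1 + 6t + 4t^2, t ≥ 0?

infinity

G(s) has one factor of s in the denominator, so the system is type 1. By superposition:
  • 1: tracked with zero error.
  • 6t: e_ss = 6/K_v with K_v=50/11 → 1.32.
  • 4t^2: a type-1 system cannot track it, e_ss → ∞.
The unbounded component dominates.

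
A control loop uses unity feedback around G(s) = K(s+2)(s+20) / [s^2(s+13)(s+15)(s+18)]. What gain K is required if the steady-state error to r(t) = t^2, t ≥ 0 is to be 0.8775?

200

Two free integrators in G(s): this is a type 2 system.
K_a = lim_{s→0} s^2·G(s) = K·2·20 / (13·15·18) = (4/351)·K.
e_ss = 2/K_a = 0.8775 ⇒ K_a = 800/351 ⇒ K = (800/351)/(4/351) = 200.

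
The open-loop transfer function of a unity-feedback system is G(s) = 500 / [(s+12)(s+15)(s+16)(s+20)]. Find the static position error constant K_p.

5/576

G(s) has no factors of s in the denominator, so the system is type 0.
K_p = lim_{s→0} G(s) = 500 / (12·15·16·20) = 5/576.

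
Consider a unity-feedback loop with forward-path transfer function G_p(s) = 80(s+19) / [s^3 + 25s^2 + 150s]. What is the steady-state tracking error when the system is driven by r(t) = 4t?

15/38

Lowest-order denominator term is 150s, so the open loop has 1 pole at the origin → type 1 system.
K_v = lim_{s→0} s·G_p(s) = 80·19 / 150 = 152/15.
e_ss = 4/K_v = 4/(152/15) = 15/38.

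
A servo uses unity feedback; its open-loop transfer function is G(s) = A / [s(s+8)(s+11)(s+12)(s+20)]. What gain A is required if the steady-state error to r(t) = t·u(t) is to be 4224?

System type = 1 (one pole at s=0).
K_v = lim_{s→0} s·G(s) = A / (8·11·12·20) = (1/21120)·A.
e_ss = 1/K_v = 4224 ⇒ K_v = 1/4224 ⇒ A = (1/4224)/(1/21120) = 5.

5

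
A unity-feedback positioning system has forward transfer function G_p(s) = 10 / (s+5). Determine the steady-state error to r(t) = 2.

System type = 0 (no poles at s=0).
K_p = lim_{s→0} G_p(s) = 10 / (5) = 2.
e_ss = 2/(1 + K_p) = 2/3.

2/3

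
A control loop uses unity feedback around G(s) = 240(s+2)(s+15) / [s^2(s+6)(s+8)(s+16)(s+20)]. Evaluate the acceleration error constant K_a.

15/32

G(s) has two factors of s in the denominator, so the system is type 2.
K_a = lim_{s→0} s^2·G(s) = 240·2·15 / (6·8·16·20) = 15/32.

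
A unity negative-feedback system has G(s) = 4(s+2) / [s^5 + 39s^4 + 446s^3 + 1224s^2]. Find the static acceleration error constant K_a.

1/153

Factoring s^2 from the denominator leaves a polynomial with constant term 1224, so the system is type 2.
K_a = lim_{s→0} s^2·G(s) = 4·2 / 1224 = 1/153.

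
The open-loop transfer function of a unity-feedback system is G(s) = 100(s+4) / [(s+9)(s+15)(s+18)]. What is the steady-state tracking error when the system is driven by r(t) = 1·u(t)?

243/283

The open loop has no poles at the origin → type 0 system.
K_p = lim_{s→0} G(s) = 100·4 / (9·15·18) = 40/243.
e_ss = 1/(1 + K_p) = 1/(283/243) = 243/283.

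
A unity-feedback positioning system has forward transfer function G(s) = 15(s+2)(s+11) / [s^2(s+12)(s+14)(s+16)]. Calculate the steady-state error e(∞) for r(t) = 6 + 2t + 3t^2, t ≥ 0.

G(s) has two factors of s in the denominator, so the system is type 2. By superposition:
  • 6: tracked with zero error.
  • 2t: tracked with zero error.
  • 3t^2: e_ss = 6/K_a with K_a=55/448 → 2688/55.
Total e_ss = 2688/55.

2688/55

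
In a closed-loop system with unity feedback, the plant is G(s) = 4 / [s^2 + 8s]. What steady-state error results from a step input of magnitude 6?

0

Factoring s from the denominator leaves a polynomial with constant term 8, so the system is type 1.
A type-1 system has K_p = ∞, so it tracks a step input with zero steady-state error.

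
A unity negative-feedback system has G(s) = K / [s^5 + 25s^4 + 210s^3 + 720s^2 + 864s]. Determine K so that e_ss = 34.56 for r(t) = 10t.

Factoring s from the denominator leaves a polynomial with constant term 864, so the system is type 1.
K_v = lim_{s→0} s·G(s) = K / 864 = (1/864)·K.
e_ss = 10/K_v = 34.56 ⇒ K_v = 125/432 ⇒ K = (125/432)/(1/864) = 250.

250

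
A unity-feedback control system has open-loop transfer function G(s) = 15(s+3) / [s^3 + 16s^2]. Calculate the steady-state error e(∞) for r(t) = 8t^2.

Lowest-order denominator term is 16s^2, so the open loop has 2 poles at the origin → type 2 system.
K_a = lim_{s→0} s^2·G(s) = 15·3 / 16 = 2.8125.
r(t) = 8t^2 gives R(s) = 16/s^3.
e_ss = 16/K_a = 16/2.8125 = 256/45.

256/45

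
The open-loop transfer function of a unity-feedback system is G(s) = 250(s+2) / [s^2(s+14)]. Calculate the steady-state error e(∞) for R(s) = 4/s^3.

Two free integrators in G(s): this is a type 2 system.
K_a = lim_{s→0} s^2·G(s) = 250·2 / (14) = 250/7.
r(t) = 2t^2 gives R(s) = 4/s^3.
e_ss = 4/K_a = 4/(250/7) = 0.112.

0.112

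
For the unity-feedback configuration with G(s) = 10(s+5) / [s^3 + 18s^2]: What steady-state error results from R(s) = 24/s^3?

Lowest-order denominator term is 18s^2, so the open loop has 2 poles at the origin → type 2 system.
K_a = lim_{s→0} s^2·G(s) = 10·5 / 18 = 25/9.
r(t) = 12t^2 gives R(s) = 24/s^3.
e_ss = 24/K_a = 24/(25/9) = 8.64.

8.64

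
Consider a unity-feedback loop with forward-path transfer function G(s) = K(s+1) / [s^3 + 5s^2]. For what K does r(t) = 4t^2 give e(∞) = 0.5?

Factoring s^2 from the denominator leaves a polynomial with constant term 5, so the system is type 2.
K_a = lim_{s→0} s^2·G(s) = K·1 / 5 = 0.2·K.
e_ss = 8/K_a = 0.5 ⇒ K_a = 16 ⇒ K = 16/0.2 = 80.

80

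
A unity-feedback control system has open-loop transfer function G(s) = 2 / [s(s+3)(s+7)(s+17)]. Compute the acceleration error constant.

0

G(s) has one factor of s in the denominator, so the system is type 1.
K_a = lim_{s→0} s^2·G(s) = 0 (the extra factor of s kills the finite limit).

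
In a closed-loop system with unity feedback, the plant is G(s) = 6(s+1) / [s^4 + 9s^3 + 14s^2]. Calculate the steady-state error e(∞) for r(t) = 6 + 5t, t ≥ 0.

0

The denominator has no term below 14s^2 — 2 poles at s=0, type 2. Taking each input component in turn:
  • 6: tracked with zero error.
  • 5t: tracked with zero error.
Total e_ss = 0.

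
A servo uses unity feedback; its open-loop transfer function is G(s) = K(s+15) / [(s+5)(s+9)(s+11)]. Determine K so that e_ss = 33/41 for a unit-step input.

The open loop has no poles at the origin → type 0 system.
K_p = lim_{s→0} G(s) = K·15 / (5·9·11) = (1/33)·K.
e_ss = 1/(1 + K_p) = 33/41 ⇒ 1 + (1/33)·K = 41/33 ⇒ K = 8.

8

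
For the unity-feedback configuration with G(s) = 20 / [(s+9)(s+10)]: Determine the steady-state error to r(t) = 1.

9/11

The open loop has no poles at the origin → type 0 system.
K_p = lim_{s→0} G(s) = 20 / (9·10) = 2/9.
e_ss = 1/(1 + K_p) = 1/(11/9) = 9/11.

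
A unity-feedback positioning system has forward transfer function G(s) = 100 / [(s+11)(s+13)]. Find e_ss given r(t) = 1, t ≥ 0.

143/243

No free integrators in G(s): this is a type 0 system.
K_p = lim_{s→0} G(s) = 100 / (11·13) = 100/143.
e_ss = 1/(1 + K_p) = 1/(243/143) = 143/243.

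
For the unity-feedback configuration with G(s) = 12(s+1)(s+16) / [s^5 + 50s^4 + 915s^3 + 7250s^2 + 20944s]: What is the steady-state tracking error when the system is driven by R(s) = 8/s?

Lowest-order denominator term is 20944s, so the open loop has 1 pole at the origin → type 1 system.
A type-1 system has K_p = ∞, so it tracks a step input with zero steady-state error.

0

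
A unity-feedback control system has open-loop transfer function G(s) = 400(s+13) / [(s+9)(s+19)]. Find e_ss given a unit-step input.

No free integrators in G(s): this is a type 0 system.
K_p = lim_{s→0} G(s) = 400·13 / (9·19) = 5200/171.
e_ss = 1/(1 + K_p) = 1/(5371/171) = 171/5371.

171/5371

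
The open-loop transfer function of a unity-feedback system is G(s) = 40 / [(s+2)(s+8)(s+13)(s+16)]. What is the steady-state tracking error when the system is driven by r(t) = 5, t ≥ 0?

G(s) has no factors of s in the denominator, so the system is type 0.
K_p = lim_{s→0} G(s) = 40 / (2·8·13·16) = 5/416.
e_ss = 5/(1 + K_p) = 5/(421/416) = 2080/421.

2080/421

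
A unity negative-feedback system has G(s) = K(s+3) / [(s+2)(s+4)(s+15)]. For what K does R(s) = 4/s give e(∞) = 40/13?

No free integrators in G(s): this is a type 0 system.
K_p = lim_{s→0} G(s) = K·3 / (2·4·15) = 0.025·K.
e_ss = 4/(1 + K_p) = 40/13 ⇒ 1 + 0.025·K = 1.3 ⇒ K = 12.

12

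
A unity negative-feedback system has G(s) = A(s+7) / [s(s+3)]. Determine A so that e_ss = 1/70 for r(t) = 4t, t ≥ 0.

The open loop has one pole at the origin → type 1 system.
K_v = lim_{s→0} s·G(s) = A·7 / (3) = (7/3)·A.
e_ss = 4/K_v = 1/70 ⇒ K_v = 280 ⇒ A = 280/(7/3) = 120.

120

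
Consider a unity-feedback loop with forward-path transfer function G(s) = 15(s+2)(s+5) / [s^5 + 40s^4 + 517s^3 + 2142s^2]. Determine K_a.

25/357

Factoring s^2 from the denominator leaves a polynomial with constant term 2142, so the system is type 2.
K_a = lim_{s→0} s^2·G(s) = 15·2·5 / 2142 = 25/357.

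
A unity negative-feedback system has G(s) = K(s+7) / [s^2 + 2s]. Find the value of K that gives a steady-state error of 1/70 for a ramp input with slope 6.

120

Factoring s from the denominator leaves a polynomial with constant term 2, so the system is type 1.
K_v = lim_{s→0} s·G(s) = K·7 / 2 = 3.5·K.
e_ss = 6/K_v = 1/70 ⇒ K_v = 420 ⇒ K = 420/3.5 = 120.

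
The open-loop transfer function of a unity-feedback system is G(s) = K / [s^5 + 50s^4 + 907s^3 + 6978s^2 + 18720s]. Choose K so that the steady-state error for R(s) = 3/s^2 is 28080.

The denominator has no term below 18720s — 1 pole at s=0, type 1.
K_v = lim_{s→0} s·G(s) = K / 18720 = (1/18720)·K.
e_ss = 3/K_v = 28080 ⇒ K_v = 1/9360 ⇒ K = (1/9360)/(1/18720) = 2.

2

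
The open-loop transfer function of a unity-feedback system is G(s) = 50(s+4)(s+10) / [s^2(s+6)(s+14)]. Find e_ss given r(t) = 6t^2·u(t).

0.504

The open loop has two poles at the origin → type 2 system.
K_a = lim_{s→0} s^2·G(s) = 50·4·10 / (6·14) = 500/21.
r(t) = 6t^2 gives R(s) = 12/s^3.
e_ss = 12/K_a = 12/(500/21) = 0.504.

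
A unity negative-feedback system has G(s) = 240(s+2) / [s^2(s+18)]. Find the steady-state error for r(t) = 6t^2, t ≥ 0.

0.45

Two free integrators in G(s): this is a type 2 system.
K_a = lim_{s→0} s^2·G(s) = 240·2 / (18) = 80/3.
r(t) = 6t^2 gives R(s) = 12/s^3.
e_ss = 12/K_a = 12/(80/3) = 0.45.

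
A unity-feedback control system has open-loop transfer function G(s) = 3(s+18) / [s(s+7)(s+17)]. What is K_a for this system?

0

System type = 1 (one pole at s=0).
K_a = lim_{s→0} s^2·G(s) = 0 (the extra factor of s kills the finite limit).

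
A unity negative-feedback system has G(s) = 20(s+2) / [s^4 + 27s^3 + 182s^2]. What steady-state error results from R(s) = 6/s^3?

27.3

Lowest-order denominator term is 182s^2, so the open loop has 2 poles at the origin → type 2 system.
K_a = lim_{s→0} s^2·G(s) = 20·2 / 182 = 20/91.
r(t) = 3t^2 gives R(s) = 6/s^3.
e_ss = 6/K_a = 6/(20/91) = 27.3.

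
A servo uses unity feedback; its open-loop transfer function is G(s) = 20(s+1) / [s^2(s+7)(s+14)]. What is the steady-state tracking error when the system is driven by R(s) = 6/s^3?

System type = 2 (two poles at s=0).
K_a = lim_{s→0} s^2·G(s) = 20·1 / (7·14) = 10/49.
r(t) = 3t^2 gives R(s) = 6/s^3.
e_ss = 6/K_a = 6/(10/49) = 29.4.

29.4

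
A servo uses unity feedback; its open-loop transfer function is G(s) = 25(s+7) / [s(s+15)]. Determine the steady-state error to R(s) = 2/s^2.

One free integrator in G(s): this is a type 1 system.
K_v = lim_{s→0} s·G(s) = 25·7 / (15) = 35/3.
e_ss = 2/K_v = 2/(35/3) = 6/35.

6/35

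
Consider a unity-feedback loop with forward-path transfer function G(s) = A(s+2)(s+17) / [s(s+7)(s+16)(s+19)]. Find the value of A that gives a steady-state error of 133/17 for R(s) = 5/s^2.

40

One free integrator in G(s): this is a type 1 system.
K_v = lim_{s→0} s·G(s) = A·2·17 / (7·16·19) = (17/1064)·A.
e_ss = 5/K_v = 133/17 ⇒ K_v = 85/133 ⇒ A = (85/133)/(17/1064) = 40.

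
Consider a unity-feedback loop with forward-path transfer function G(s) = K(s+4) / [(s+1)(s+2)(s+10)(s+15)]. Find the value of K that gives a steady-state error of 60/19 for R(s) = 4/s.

G(s) has no factors of s in the denominator, so the system is type 0.
K_p = lim_{s→0} G(s) = K·4 / (1·2·10·15) = (1/75)·K.
e_ss = 4/(1 + K_p) = 60/19 ⇒ 1 + (1/75)·K = 19/15 ⇒ K = 20.

20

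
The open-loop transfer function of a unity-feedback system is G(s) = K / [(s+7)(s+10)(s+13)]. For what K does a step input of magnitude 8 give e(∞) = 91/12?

No free integrators in G(s): this is a type 0 system.
K_p = lim_{s→0} G(s) = K / (7·10·13) = (1/910)·K.
e_ss = 8/(1 + K_p) = 91/12 ⇒ 1 + (1/910)·K = 96/91 ⇒ K = 50.

50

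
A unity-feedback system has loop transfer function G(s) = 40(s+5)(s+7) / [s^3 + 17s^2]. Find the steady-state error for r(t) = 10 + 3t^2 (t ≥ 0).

The denominator has no term below 17s^2 — 2 poles at s=0, type 2. Treating each term separately:
  • 10: tracked with zero error.
  • 3t^2: e_ss = 6/K_a with K_a=1400/17 → 51/700.
Total e_ss = 51/700.

51/700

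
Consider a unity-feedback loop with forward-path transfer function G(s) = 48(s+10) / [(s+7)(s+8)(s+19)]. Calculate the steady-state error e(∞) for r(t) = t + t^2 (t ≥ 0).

System type = 0 (no poles at s=0). Treating each term separately:
  • t: a type-0 system cannot track it, e_ss → ∞.
  • t^2: a type-0 system cannot track it, e_ss → ∞.
The unbounded component dominates.

infinity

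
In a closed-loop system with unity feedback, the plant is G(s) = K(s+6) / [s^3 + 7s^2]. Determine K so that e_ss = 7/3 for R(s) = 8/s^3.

Factoring s^2 from the denominator leaves a polynomial with constant term 7, so the system is type 2.
K_a = lim_{s→0} s^2·G(s) = K·6 / 7 = (6/7)·K.
e_ss = 8/K_a = 7/3 ⇒ K_a = 24/7 ⇒ K = (24/7)/(6/7) = 4.

4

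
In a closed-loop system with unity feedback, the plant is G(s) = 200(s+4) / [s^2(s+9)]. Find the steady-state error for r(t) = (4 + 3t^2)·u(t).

0.0675

G(s) has two factors of s in the denominator, so the system is type 2. Treating each term separately:
  • 4: tracked with zero error.
  • 3t^2: e_ss = 6/K_a with K_a=800/9 → 0.0675.
Total e_ss = 0.0675.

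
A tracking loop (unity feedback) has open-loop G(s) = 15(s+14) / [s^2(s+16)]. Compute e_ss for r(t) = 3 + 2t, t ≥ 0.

The open loop has two poles at the origin → type 2 system. Treating each term separately:
  • 3: tracked with zero error.
  • 2t: tracked with zero error.
Total e_ss = 0.

0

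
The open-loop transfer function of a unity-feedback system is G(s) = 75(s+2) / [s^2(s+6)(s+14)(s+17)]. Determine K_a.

25/238

System type = 2 (two poles at s=0).
K_a = lim_{s→0} s^2·G(s) = 75·2 / (6·14·17) = 25/238.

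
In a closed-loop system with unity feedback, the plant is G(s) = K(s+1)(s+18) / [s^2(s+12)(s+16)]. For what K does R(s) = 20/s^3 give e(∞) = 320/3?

System type = 2 (two poles at s=0).
K_a = lim_{s→0} s^2·G(s) = K·1·18 / (12·16) = (3/32)·K.
e_ss = 20/K_a = 320/3 ⇒ K_a = 0.1875 ⇒ K = 0.1875/(3/32) = 2.

2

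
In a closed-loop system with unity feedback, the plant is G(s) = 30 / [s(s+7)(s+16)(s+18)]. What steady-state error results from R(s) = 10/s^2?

672

The open loop has one pole at the origin → type 1 system.
K_v = lim_{s→0} s·G(s) = 30 / (7·16·18) = 5/336.
e_ss = 10/K_v = 10/(5/336) = 672.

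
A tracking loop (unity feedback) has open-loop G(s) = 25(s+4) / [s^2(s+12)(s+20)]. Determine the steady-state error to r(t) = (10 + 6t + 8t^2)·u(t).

38.4

The open loop has two poles at the origin → type 2 system. By superposition:
  • 10: tracked with zero error.
  • 6t: tracked with zero error.
  • 8t^2: e_ss = 16/K_a with K_a=5/12 → 38.4.
Total e_ss = 38.4.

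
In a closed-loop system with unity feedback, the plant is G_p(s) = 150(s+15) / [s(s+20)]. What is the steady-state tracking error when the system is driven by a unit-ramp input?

One free integrator in G_p(s): this is a type 1 system.
K_v = lim_{s→0} s·G_p(s) = 150·15 / (20) = 112.5.
e_ss = 1/K_v = 1/112.5 = 2/225.

2/225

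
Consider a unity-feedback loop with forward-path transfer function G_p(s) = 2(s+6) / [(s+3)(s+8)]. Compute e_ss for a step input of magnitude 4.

No free integrators in G_p(s): this is a type 0 system.
K_p = lim_{s→0} G_p(s) = 2·6 / (3·8) = 0.5.
e_ss = 4/(1 + K_p) = 4/1.5 = 8/3.

8/3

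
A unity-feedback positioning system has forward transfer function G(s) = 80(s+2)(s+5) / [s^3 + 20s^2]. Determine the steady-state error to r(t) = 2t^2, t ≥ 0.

0.1

The denominator has no term below 20s^2 — 2 poles at s=0, type 2.
K_a = lim_{s→0} s^2·G(s) = 80·2·5 / 20 = 40.
r(t) = 2t^2 gives R(s) = 4/s^3.
e_ss = 4/K_a = 4/40 = 0.1.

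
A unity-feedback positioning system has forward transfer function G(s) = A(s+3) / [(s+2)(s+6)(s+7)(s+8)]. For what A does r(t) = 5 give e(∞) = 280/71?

60

The open loop has no poles at the origin → type 0 system.
K_p = lim_{s→0} G(s) = A·3 / (2·6·7·8) = (1/224)·A.
e_ss = 5/(1 + K_p) = 280/71 ⇒ 1 + (1/224)·A = 71/56 ⇒ A = 60.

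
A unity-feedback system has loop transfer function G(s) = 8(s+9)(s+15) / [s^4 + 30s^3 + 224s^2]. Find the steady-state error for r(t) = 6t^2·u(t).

112/45

Lowest-order denominator term is 224s^2, so the open loop has 2 poles at the origin → type 2 system.
K_a = lim_{s→0} s^2·G(s) = 8·9·15 / 224 = 135/28.
r(t) = 6t^2 gives R(s) = 12/s^3.
e_ss = 12/K_a = 12/(135/28) = 112/45.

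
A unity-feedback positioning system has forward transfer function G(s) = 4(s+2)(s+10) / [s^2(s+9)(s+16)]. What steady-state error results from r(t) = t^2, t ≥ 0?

3.6

The open loop has two poles at the origin → type 2 system.
K_a = lim_{s→0} s^2·G(s) = 4·2·10 / (9·16) = 5/9.
r(t) = t^2 gives R(s) = 2/s^3.
e_ss = 2/K_a = 2/(5/9) = 3.6.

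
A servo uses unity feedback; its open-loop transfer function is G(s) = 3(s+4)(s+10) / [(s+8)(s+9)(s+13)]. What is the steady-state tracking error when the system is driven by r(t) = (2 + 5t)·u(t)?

System type = 0 (no poles at s=0). Treating each term separately:
  • 2: e_ss = 2/(1+K_p) with K_p=5/39 → 39/22.
  • 5t: a type-0 system cannot track it, e_ss → ∞.
The unbounded component dominates.

infinity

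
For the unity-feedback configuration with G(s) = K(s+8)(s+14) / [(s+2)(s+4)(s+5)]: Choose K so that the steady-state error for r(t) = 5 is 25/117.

8

The open loop has no poles at the origin → type 0 system.
K_p = lim_{s→0} G(s) = K·8·14 / (2·4·5) = 2.8·K.
e_ss = 5/(1 + K_p) = 25/117 ⇒ 1 + 2.8·K = 23.4 ⇒ K = 8.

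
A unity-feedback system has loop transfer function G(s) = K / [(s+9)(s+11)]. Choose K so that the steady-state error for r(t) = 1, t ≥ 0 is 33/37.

System type = 0 (no poles at s=0).
K_p = lim_{s→0} G(s) = K / (9·11) = (1/99)·K.
e_ss = 1/(1 + K_p) = 33/37 ⇒ 1 + (1/99)·K = 37/33 ⇒ K = 12.

12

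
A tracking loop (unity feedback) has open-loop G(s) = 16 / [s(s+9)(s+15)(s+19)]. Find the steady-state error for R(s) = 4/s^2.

641.25

System type = 1 (one pole at s=0).
K_v = lim_{s→0} s·G(s) = 16 / (9·15·19) = 16/2565.
e_ss = 4/K_v = 4/(16/2565) = 641.25.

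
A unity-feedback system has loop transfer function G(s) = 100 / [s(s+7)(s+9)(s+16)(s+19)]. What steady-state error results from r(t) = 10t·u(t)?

G(s) has one factor of s in the denominator, so the system is type 1.
K_v = lim_{s→0} s·G(s) = 100 / (7·9·16·19) = 25/4788.
e_ss = 10/K_v = 10/(25/4788) = 1915.2.

1915.2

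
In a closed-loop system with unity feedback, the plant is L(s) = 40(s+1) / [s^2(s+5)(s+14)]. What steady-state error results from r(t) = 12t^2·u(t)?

System type = 2 (two poles at s=0).
K_a = lim_{s→0} s^2·L(s) = 40·1 / (5·14) = 4/7.
r(t) = 12t^2 gives R(s) = 24/s^3.
e_ss = 24/K_a = 24/(4/7) = 42.

42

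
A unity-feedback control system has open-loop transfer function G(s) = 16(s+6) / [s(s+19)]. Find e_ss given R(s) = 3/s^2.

19/32

One free integrator in G(s): this is a type 1 system.
K_v = lim_{s→0} s·G(s) = 16·6 / (19) = 96/19.
e_ss = 3/K_v = 3/(96/19) = 19/32.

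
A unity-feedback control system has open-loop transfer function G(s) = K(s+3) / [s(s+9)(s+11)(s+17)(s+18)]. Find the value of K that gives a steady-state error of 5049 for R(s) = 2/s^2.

4

The open loop has one pole at the origin → type 1 system.
K_v = lim_{s→0} s·G(s) = K·3 / (9·11·17·18) = (1/10098)·K.
e_ss = 2/K_v = 5049 ⇒ K_v = 2/5049 ⇒ K = (2/5049)/(1/10098) = 4.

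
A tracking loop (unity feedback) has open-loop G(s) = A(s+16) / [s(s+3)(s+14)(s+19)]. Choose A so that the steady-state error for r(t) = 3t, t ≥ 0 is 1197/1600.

System type = 1 (one pole at s=0).
K_v = lim_{s→0} s·G(s) = A·16 / (3·14·19) = (8/399)·A.
e_ss = 3/K_v = 1197/1600 ⇒ K_v = 1600/399 ⇒ A = (1600/399)/(8/399) = 200.

200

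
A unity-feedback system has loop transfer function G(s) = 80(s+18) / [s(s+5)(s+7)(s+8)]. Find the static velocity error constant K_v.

36/7

System type = 1 (one pole at s=0).
K_v = lim_{s→0} s·G(s) = 80·18 / (5·7·8) = 36/7.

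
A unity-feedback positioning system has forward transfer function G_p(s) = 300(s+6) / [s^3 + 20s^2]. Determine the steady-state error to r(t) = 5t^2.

1/9

The denominator has no term below 20s^2 — 2 poles at s=0, type 2.
K_a = lim_{s→0} s^2·G_p(s) = 300·6 / 20 = 90.
r(t) = 5t^2 gives R(s) = 10/s^3.
e_ss = 10/K_a = 10/90 = 1/9.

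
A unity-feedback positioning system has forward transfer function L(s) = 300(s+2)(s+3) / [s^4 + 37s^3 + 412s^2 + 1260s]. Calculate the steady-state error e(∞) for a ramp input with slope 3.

Factoring s from the denominator leaves a polynomial with constant term 1260, so the system is type 1.
K_v = lim_{s→0} s·L(s) = 300·2·3 / 1260 = 10/7.
e_ss = 3/K_v = 3/(10/7) = 2.1.

2.1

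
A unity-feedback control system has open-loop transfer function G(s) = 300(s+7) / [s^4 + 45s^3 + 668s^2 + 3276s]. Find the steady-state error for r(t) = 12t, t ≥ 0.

Lowest-order denominator term is 3276s, so the open loop has 1 pole at the origin → type 1 system.
K_v = lim_{s→0} s·G(s) = 300·7 / 3276 = 25/39.
e_ss = 12/K_v = 12/(25/39) = 18.72.

18.72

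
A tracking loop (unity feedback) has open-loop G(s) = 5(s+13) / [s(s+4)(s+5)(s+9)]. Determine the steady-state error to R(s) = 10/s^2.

360/13

The open loop has one pole at the origin → type 1 system.
K_v = lim_{s→0} s·G(s) = 5·13 / (4·5·9) = 13/36.
e_ss = 10/K_v = 10/(13/36) = 360/13.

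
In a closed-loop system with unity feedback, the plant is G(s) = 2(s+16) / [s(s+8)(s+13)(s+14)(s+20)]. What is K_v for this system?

System type = 1 (one pole at s=0).
K_v = lim_{s→0} s·G(s) = 2·16 / (8·13·14·20) = 1/910.

1/910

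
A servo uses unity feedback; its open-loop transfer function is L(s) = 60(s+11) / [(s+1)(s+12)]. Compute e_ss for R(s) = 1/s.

1/56

L(s) has no factors of s in the denominator, so the system is type 0.
K_p = lim_{s→0} L(s) = 60·11 / (1·12) = 55.
e_ss = 1/(1 + K_p) = 1/56.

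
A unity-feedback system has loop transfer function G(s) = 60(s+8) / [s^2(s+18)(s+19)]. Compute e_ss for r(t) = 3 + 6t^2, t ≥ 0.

8.55

G(s) has two factors of s in the denominator, so the system is type 2. Treating each term separately:
  • 3: tracked with zero error.
  • 6t^2: e_ss = 12/K_a with K_a=80/57 → 8.55.
Total e_ss = 8.55.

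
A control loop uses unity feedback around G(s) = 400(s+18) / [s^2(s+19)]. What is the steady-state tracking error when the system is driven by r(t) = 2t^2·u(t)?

19/1800

System type = 2 (two poles at s=0).
K_a = lim_{s→0} s^2·G(s) = 400·18 / (19) = 7200/19.
r(t) = 2t^2 gives R(s) = 4/s^3.
e_ss = 4/K_a = 4/(7200/19) = 19/1800.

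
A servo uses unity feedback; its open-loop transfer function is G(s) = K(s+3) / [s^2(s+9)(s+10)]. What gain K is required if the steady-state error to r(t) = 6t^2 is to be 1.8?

200

G(s) has two factors of s in the denominator, so the system is type 2.
K_a = lim_{s→0} s^2·G(s) = K·3 / (9·10) = (1/30)·K.
e_ss = 12/K_a = 1.8 ⇒ K_a = 20/3 ⇒ K = (20/3)/(1/30) = 200.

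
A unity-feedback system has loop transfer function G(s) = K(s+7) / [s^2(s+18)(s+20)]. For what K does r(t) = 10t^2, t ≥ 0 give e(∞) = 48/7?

The open loop has two poles at the origin → type 2 system.
K_a = lim_{s→0} s^2·G(s) = K·7 / (18·20) = (7/360)·K.
e_ss = 20/K_a = 48/7 ⇒ K_a = 35/12 ⇒ K = (35/12)/(7/360) = 150.

150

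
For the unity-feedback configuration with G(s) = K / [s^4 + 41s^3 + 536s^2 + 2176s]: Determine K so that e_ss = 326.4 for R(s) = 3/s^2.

20

Factoring s from the denominator leaves a polynomial with constant term 2176, so the system is type 1.
K_v = lim_{s→0} s·G(s) = K / 2176 = (1/2176)·K.
e_ss = 3/K_v = 326.4 ⇒ K_v = 5/544 ⇒ K = (5/544)/(1/2176) = 20.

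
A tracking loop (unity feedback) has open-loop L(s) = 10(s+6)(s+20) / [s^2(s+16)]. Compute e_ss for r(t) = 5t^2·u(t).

Two free integrators in L(s): this is a type 2 system.
K_a = lim_{s→0} s^2·L(s) = 10·6·20 / (16) = 75.
r(t) = 5t^2 gives R(s) = 10/s^3.
e_ss = 10/K_a = 10/75 = 2/15.

2/15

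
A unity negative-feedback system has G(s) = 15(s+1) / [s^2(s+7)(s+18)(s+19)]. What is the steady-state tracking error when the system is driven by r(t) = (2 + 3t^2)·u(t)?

957.6

System type = 2 (two poles at s=0). By superposition:
  • 2: tracked with zero error.
  • 3t^2: e_ss = 6/K_a with K_a=5/798 → 957.6.
Total e_ss = 957.6.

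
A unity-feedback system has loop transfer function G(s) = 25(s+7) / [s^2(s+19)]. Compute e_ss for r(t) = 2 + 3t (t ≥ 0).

Two free integrators in G(s): this is a type 2 system. By superposition:
  • 2: tracked with zero error.
  • 3t: tracked with zero error.
Total e_ss = 0.

0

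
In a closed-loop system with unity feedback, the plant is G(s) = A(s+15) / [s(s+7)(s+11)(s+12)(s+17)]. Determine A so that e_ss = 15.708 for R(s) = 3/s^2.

200

G(s) has one factor of s in the denominator, so the system is type 1.
K_v = lim_{s→0} s·G(s) = A·15 / (7·11·12·17) = (5/5236)·A.
e_ss = 3/K_v = 15.708 ⇒ K_v = 250/1309 ⇒ A = (250/1309)/(5/5236) = 200.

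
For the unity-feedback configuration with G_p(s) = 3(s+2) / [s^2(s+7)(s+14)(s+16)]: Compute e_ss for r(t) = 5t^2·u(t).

7840/3

System type = 2 (two poles at s=0).
K_a = lim_{s→0} s^2·G_p(s) = 3·2 / (7·14·16) = 3/784.
r(t) = 5t^2 gives R(s) = 10/s^3.
e_ss = 10/K_a = 10/(3/784) = 7840/3.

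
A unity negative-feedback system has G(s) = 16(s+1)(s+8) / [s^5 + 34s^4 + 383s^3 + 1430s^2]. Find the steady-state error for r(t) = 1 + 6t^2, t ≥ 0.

134.0625

Factoring s^2 from the denominator leaves a polynomial with constant term 1430, so the system is type 2. Taking each input component in turn:
  • 1: tracked with zero error.
  • 6t^2: e_ss = 12/K_a with K_a=64/715 → 134.0625.
Total e_ss = 134.0625.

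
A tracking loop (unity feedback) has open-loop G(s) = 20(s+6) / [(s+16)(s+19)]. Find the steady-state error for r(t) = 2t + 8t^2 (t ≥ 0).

The open loop has no poles at the origin → type 0 system. By superposition:
  • 2t: a type-0 system cannot track it, e_ss → ∞.
  • 8t^2: a type-0 system cannot track it, e_ss → ∞.
The unbounded component dominates.

infinity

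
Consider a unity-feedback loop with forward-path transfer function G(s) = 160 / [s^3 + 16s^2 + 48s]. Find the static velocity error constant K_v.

10/3

The denominator has no term below 48s — 1 pole at s=0, type 1.
K_v = lim_{s→0} s·G(s) = 160 / 48 = 10/3.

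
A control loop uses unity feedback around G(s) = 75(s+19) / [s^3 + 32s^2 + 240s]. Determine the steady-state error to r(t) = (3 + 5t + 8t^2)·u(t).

The denominator has no term below 240s — 1 pole at s=0, type 1. Taking each input component in turn:
  • 3: tracked with zero error.
  • 5t: e_ss = 5/K_v with K_v=5.9375 → 16/19.
  • 8t^2: a type-1 system cannot track it, e_ss → ∞.
The unbounded component dominates.

infinity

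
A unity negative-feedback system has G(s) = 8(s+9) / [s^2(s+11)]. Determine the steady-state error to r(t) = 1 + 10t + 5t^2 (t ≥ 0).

Two free integrators in G(s): this is a type 2 system. Treating each term separately:
  • 1: tracked with zero error.
  • 10t: tracked with zero error.
  • 5t^2: e_ss = 10/K_a with K_a=72/11 → 55/36.
Total e_ss = 55/36.

55/36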